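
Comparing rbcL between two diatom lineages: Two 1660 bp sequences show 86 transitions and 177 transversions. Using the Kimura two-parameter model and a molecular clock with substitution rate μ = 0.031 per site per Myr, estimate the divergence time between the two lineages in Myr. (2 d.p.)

2.87

P = 86/1660 ≈ 0.051807 and Q = 177/1660 ≈ 0.106627.
Under the Kimura two-parameter model, d = −½ ln(1 − 2P − Q) − ¼ ln(1 − 2Q).
1 − 2P − Q = 0.789759, giving −½ ln(0.789759) = 0.118014.
1 − 2Q = 0.786746, giving −¼ ln(0.786746) = 0.059962.
d = 0.118014 + 0.059962 = 0.177976.
Under a molecular clock d = 2μt, so t = d/(2μ) = 0.177976 / (2 × 0.031) = 2.87 Myr.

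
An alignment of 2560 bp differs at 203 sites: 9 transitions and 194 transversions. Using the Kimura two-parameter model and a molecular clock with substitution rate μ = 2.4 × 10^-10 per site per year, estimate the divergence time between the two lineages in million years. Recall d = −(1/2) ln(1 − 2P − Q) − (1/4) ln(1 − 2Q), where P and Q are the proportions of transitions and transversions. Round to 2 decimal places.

P = 9/2560 ≈ 0.003516 and Q = 194/2560 ≈ 0.075781.
Under the Kimura two-parameter model, d = −½ ln(1 − 2P − Q) − ¼ ln(1 − 2Q).
1 − 2P − Q = 0.917187, giving −½ ln(0.917187) = 0.043222.
1 − 2Q = 0.848438, giving −¼ ln(0.848438) = 0.041090.
d = 0.043222 + 0.041090 = 0.084312.
Under a molecular clock d = 2μt, so t = d/(2μ) = 0.084312 / (2 × 2.4 × 10^-10) = 175.65 million years.

175.65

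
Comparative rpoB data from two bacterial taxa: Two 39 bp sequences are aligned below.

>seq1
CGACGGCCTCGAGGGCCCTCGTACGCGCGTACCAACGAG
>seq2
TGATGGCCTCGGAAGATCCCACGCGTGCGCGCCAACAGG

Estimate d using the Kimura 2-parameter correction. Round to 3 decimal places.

Of 39 sites, 15 differences are transitions and 1 are transversions, so P = 15/39 ≈ 0.384615 and Q = 1/39 ≈ 0.025641.
Under the Kimura two-parameter model, d = −½ ln(1 − 2P − Q) − ¼ ln(1 − 2Q).
1 − 2P − Q = 0.205129, giving −½ ln(0.205129) = 0.792058.
1 − 2Q = 0.948718, giving −¼ ln(0.948718) = 0.013161.
d = 0.792058 + 0.013161 = 0.805219.

0.805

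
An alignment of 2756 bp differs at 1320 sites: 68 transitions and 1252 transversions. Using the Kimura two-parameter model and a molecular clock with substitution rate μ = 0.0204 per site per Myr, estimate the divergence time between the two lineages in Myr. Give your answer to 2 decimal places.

23.24

P = 68/2756 ≈ 0.024673 and Q = 1252/2756 ≈ 0.454282.
Under the Kimura two-parameter model, d = −½ ln(1 − 2P − Q) − ¼ ln(1 − 2Q).
1 − 2P − Q = 0.496372, giving −½ ln(0.496372) = 0.350215.
1 − 2Q = 0.091436, giving −¼ ln(0.091436) = 0.598029.
d = 0.350215 + 0.598029 = 0.948244.
Under a molecular clock d = 2μt, so t = d/(2μ) = 0.948244 / (2 × 0.0204) = 23.24 Myr.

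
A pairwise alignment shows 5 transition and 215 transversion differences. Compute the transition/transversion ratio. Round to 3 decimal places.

R = 5/215 = 0.023255… ≈ 0.023 (to 3 d.p.).

0.023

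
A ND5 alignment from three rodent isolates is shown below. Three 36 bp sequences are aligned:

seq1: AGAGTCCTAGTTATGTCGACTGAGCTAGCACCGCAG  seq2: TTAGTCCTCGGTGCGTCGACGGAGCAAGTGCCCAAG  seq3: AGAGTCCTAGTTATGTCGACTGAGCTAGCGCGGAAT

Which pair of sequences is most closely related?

seq1 and seq3

seq1–seq2: 12/36 differ, p = 0.333, d = 0.441.
seq1–seq3: 4/36 differ, p = 0.111, d = 0.120.
seq2–seq3: 12/36 differ, p = 0.333, d = 0.441.
The smallest distance is between seq1 and seq3.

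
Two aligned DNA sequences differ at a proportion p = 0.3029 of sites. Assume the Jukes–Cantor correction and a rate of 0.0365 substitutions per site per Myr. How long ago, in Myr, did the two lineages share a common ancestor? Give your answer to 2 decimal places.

d = −(3/4) ln(1 − 4p/3) = −0.75 ln(1 − 0.403867) = −0.75 ln(0.596133)
  = −0.75 × (-0.517291) = 0.387968 substitutions/site.
Under a molecular clock d = 2μt, so t = d/(2μ) = 0.387968 / (2 × 0.0365) = 5.31 Myr.

5.31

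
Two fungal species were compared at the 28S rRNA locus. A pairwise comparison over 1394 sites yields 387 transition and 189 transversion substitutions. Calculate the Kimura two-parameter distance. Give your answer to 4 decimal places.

P = 387/1394 ≈ 0.277618 and Q = 189/1394 ≈ 0.135581.
Under the Kimura two-parameter model, d = −½ ln(1 − 2P − Q) − ¼ ln(1 − 2Q).
1 − 2P − Q = 0.309183, giving −½ ln(0.309183) = 0.586911.
1 − 2Q = 0.728838, giving −¼ ln(0.728838) = 0.079076.
d = 0.586911 + 0.079076 = 0.665987.

0.6660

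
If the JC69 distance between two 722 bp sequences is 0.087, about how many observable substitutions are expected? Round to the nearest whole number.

Invert JC69: p = (3/4)(1 − e^(−4d/3)) = 0.75 × (1 − e^(-0.116)) = 0.75 × (1 − 0.890475) = 0.082144.
Expected differing sites = pL ≈ 0.082144 × 722 = 59.307968 ≈ 59.

59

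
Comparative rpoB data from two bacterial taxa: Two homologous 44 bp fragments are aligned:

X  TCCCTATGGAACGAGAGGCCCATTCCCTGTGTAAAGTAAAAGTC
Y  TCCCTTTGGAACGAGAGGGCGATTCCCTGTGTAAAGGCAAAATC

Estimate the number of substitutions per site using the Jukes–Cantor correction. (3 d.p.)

The sequences differ at 6 of 44 sites (6, 19, 21, 37, 38, 42), so p = 6/44 ≈ 0.136364.
d = −(3/4) ln(1 − 4p/3) = −0.75 ln(1 − 0.181819) = −0.75 ln(0.818181)
  = −0.75 × (-0.200672) = 0.150504 substitutions/site.

0.151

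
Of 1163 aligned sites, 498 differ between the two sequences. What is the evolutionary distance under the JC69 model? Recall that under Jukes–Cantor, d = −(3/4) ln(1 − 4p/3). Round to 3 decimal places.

p = 498/1163 ≈ 0.428203.
d = −(3/4) ln(1 − 4p/3) = −0.75 ln(1 − 0.570937) = −0.75 ln(0.429063)
  = −0.75 × (-0.846152) = 0.634614 substitutions/site.

0.635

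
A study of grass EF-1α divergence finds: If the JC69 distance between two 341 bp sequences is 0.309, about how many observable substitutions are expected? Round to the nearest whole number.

Invert JC69: p = (3/4)(1 − e^(−4d/3)) = 0.75 × (1 − e^(-0.412)) = 0.75 × (1 − 0.662324) = 0.253257.
Expected differing sites = pL ≈ 0.253257 × 341 = 86.360637 ≈ 86.

86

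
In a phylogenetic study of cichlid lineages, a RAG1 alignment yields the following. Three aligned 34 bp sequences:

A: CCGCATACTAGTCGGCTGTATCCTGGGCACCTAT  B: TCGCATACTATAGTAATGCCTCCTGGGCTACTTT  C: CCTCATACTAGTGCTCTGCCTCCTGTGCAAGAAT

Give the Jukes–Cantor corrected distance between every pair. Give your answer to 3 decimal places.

d(A,B) = 0.477, d(A,C) = 0.373, d(B,C) = 0.477

A–B: 12/34 sites differ → p ≈ 0.352941, d = −0.75 ln(1 − 0.470588) = 0.476991 ≈ 0.477.
A–C: 10/34 sites differ → p ≈ 0.294118, d = −0.75 ln(1 − 0.392157) = 0.373379 ≈ 0.373.
B–C: 12/34 sites differ → p ≈ 0.352941, d = −0.75 ln(1 − 0.470588) = 0.476991 ≈ 0.477.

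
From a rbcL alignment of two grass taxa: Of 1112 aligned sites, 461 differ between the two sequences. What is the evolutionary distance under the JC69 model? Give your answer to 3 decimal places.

p = 461/1112 ≈ 0.414568.
d = −(3/4) ln(1 − 4p/3) = −0.75 ln(1 − 0.552757) = −0.75 ln(0.447243)
  = −0.75 × (-0.804653) = 0.603490 substitutions/site.

0.603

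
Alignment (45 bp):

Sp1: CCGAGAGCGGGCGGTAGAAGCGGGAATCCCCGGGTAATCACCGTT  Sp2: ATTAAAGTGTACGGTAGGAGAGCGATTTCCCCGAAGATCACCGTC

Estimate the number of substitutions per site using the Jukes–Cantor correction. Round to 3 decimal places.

The sequences differ at 17 of 45 sites, so p = 17/45 ≈ 0.377778.
d = −(3/4) ln(1 − 4p/3) = −0.75 ln(1 − 0.503704) = −0.75 ln(0.496296)
  = −0.75 × (-0.700583) = 0.525437 substitutions/site.

0.525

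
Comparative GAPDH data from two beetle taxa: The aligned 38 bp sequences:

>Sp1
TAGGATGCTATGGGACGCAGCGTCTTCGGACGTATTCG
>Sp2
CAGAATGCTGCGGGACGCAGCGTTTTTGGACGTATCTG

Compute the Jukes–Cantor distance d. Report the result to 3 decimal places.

0.247

The sequences differ at 8 of 38 sites (1, 4, 10, 11, 24, 27, 36, 37), so p = 8/38 ≈ 0.210526.
d = −(3/4) ln(1 − 4p/3) = −0.75 ln(1 − 0.280701) = −0.75 ln(0.719299)
  = −0.75 × (-0.329478) = 0.247109 substitutions/site.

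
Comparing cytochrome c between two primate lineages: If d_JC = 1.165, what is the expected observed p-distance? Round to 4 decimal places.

0.5913

p = (3/4)(1 − e^(−4d/3)) = 0.75 × (1 − e^(-1.553333)) = 0.75 × (1 − 0.211542) = 0.591344.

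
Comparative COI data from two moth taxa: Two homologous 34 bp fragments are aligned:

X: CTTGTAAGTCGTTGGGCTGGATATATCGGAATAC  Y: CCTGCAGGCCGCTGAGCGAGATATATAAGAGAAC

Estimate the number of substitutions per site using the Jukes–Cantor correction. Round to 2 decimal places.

0.48

The sequences differ at 12 of 34 sites, so p = 12/34 ≈ 0.352941.
d = −(3/4) ln(1 − 4p/3) = −0.75 ln(1 − 0.470588) = −0.75 ln(0.529412)
  = −0.75 × (-0.635988) = 0.476991 substitutions/site.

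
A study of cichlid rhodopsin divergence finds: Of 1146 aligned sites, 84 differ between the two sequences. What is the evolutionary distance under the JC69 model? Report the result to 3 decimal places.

0.077

p = 84/1146 ≈ 0.073298.
d = −(3/4) ln(1 − 4p/3) = −0.75 ln(1 − 0.097731) = −0.75 ln(0.902269)
  = −0.75 × (-0.102843) = 0.077132 substitutions/site.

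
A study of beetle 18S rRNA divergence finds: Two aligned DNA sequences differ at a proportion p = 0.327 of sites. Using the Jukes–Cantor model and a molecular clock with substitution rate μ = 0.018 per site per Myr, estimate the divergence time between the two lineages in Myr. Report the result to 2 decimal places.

11.93

d = −(3/4) ln(1 − 4p/3) = −0.75 ln(1 − 0.436) = −0.75 ln(0.564)
  = −0.75 × (-0.572701) = 0.429526 substitutions/site.
Under a molecular clock d = 2μt, so t = d/(2μ) = 0.429526 / (2 × 0.018) = 11.93 Myr.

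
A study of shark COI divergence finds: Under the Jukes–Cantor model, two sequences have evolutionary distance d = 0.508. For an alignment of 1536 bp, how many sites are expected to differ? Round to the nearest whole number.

Invert JC69: p = (3/4)(1 − e^(−4d/3)) = 0.75 × (1 − e^(-0.677333)) = 0.75 × (1 − 0.507970) = 0.369023.
Expected differing sites = pL ≈ 0.369023 × 1536 = 566.819328 ≈ 567.

567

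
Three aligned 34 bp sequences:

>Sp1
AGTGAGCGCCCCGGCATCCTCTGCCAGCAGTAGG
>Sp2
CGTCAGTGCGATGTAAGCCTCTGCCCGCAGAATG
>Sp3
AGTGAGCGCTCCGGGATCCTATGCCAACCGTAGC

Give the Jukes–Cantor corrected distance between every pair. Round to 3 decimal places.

d(Sp1,Sp2) = 0.477, d(Sp1,Sp3) = 0.201, d(Sp2,Sp3) = 0.741

Sp1–Sp2: 12/34 sites differ → p ≈ 0.352941, d = −0.75 ln(1 − 0.470588) = 0.476991 ≈ 0.477.
Sp1–Sp3: 6/34 sites differ → p ≈ 0.176471, d = −0.75 ln(1 − 0.235295) = 0.201199 ≈ 0.201.
Sp2–Sp3: 16/34 sites differ → p ≈ 0.470588, d = −0.75 ln(1 − 0.627451) = 0.740540 ≈ 0.741.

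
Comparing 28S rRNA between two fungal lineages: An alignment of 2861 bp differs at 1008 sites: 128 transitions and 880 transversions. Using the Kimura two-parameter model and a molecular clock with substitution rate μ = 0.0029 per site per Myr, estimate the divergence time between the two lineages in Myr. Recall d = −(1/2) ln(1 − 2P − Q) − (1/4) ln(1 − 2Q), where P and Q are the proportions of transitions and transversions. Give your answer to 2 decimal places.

84.78

P = 128/2861 ≈ 0.04474 and Q = 880/2861 ≈ 0.307585.
Under the Kimura two-parameter model, d = −½ ln(1 − 2P − Q) − ¼ ln(1 − 2Q).
1 − 2P − Q = 0.602935, giving −½ ln(0.602935) = 0.252973.
1 − 2Q = 0.38483, giving −¼ ln(0.38483) = 0.238738.
d = 0.252973 + 0.238738 = 0.491711.
Under a molecular clock d = 2μt, so t = d/(2μ) = 0.491711 / (2 × 0.0029) = 84.78 Myr.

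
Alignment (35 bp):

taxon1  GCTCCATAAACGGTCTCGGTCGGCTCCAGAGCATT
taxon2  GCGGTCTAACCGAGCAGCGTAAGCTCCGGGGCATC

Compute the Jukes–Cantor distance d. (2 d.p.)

0.64

The sequences differ at 15 of 35 sites, so p = 15/35 ≈ 0.428571.
d = −(3/4) ln(1 − 4p/3) = −0.75 ln(1 − 0.571428) = −0.75 ln(0.428572)
  = −0.75 × (-0.847297) = 0.635473 substitutions/site.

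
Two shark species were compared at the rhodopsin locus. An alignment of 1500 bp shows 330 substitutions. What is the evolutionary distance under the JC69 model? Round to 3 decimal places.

0.260

p = 330/1500 = 0.22.
d = −(3/4) ln(1 − 4p/3) = −0.75 ln(1 − 0.293333) = −0.75 ln(0.706667)
  = −0.75 × (-0.347196) = 0.260397 substitutions/site.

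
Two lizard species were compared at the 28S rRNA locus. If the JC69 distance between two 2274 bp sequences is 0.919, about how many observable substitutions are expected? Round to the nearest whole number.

Invert JC69: p = (3/4)(1 − e^(−4d/3)) = 0.75 × (1 − e^(-1.225333)) = 0.75 × (1 − 0.293660) = 0.529755.
Expected differing sites = pL ≈ 0.529755 × 2274 = 1204.66287 ≈ 1205.

1205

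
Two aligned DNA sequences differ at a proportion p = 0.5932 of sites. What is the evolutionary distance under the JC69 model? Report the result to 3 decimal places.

d = −(3/4) ln(1 − 4p/3) = −0.75 ln(1 − 0.790933) = −0.75 ln(0.209067)
  = −0.75 × (-1.565101) = 1.173826 substitutions/site.

1.174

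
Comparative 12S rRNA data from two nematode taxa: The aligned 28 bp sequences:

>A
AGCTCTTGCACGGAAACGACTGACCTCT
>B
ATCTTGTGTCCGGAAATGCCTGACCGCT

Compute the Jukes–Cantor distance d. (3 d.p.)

0.360

The sequences differ at 8 of 28 sites (2, 5, 6, 9, 10, 17, 19, 26), so p = 8/28 ≈ 0.285714.
d = −(3/4) ln(1 − 4p/3) = −0.75 ln(1 − 0.380952) = −0.75 ln(0.619048)
  = −0.75 × (-0.479572) = 0.359679 substitutions/site.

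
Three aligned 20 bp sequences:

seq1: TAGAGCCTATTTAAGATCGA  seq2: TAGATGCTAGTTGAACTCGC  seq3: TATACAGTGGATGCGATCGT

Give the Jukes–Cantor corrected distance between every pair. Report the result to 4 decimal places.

seq1–seq2: 7/20 sites differ → p = 0.35, d = −0.75 ln(1 − 0.466667) = 0.471457 ≈ 0.4715.
seq1–seq3: 10/20 sites differ → p = 0.5, d = −0.75 ln(1 − 0.666667) = 0.823960 ≈ 0.8240.
seq2–seq3: 10/20 sites differ → p = 0.5, d = −0.75 ln(1 − 0.666667) = 0.823960 ≈ 0.8240.

d(seq1,seq2) = 0.4715, d(seq1,seq3) = 0.8240, d(seq2,seq3) = 0.8240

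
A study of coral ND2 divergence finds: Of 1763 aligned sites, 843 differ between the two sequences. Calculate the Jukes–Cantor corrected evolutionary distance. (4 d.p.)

p = 843/1763 ≈ 0.478162.
d = −(3/4) ln(1 − 4p/3) = −0.75 ln(1 − 0.637549) = −0.75 ln(0.362451)
  = −0.75 × (-1.014866) = 0.761150 substitutions/site.

0.7612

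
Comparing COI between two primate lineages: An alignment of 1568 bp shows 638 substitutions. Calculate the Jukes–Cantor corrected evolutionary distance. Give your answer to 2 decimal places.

p = 638/1568 ≈ 0.406888.
d = −(3/4) ln(1 − 4p/3) = −0.75 ln(1 − 0.542517) = −0.75 ln(0.457483)
  = −0.75 × (-0.782016) = 0.586512 substitutions/site.

0.59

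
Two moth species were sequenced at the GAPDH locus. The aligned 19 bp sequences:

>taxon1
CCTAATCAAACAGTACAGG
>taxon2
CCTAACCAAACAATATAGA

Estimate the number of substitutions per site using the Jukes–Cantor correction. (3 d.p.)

0.247

The sequences differ at 4 of 19 sites (6, 13, 16, 19), so p = 4/19 ≈ 0.210526.
d = −(3/4) ln(1 − 4p/3) = −0.75 ln(1 − 0.280701) = −0.75 ln(0.719299)
  = −0.75 × (-0.329478) = 0.247109 substitutions/site.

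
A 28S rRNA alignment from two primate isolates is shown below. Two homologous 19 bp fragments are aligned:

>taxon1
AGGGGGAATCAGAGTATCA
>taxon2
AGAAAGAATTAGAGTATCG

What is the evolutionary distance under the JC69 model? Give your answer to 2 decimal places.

The sequences differ at 5 of 19 sites (3, 4, 5, 10, 19), so p = 5/19 ≈ 0.263158.
d = −(3/4) ln(1 − 4p/3) = −0.75 ln(1 − 0.350877) = −0.75 ln(0.649123)
  = −0.75 × (-0.432133) = 0.324100 substitutions/site.

0.32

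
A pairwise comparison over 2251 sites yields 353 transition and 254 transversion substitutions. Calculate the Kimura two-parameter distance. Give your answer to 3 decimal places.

P = 353/2251 ≈ 0.156819 and Q = 254/2251 ≈ 0.112839.
Under the Kimura two-parameter model, d = −½ ln(1 − 2P − Q) − ¼ ln(1 − 2Q).
1 − 2P − Q = 0.573523, giving −½ ln(0.573523) = 0.277979.
1 − 2Q = 0.774322, giving −¼ ln(0.774322) = 0.063942.
d = 0.277979 + 0.063942 = 0.341921.

0.342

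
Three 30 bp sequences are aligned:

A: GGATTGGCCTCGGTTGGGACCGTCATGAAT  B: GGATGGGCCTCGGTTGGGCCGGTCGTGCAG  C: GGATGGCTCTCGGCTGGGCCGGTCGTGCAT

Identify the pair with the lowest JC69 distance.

A–B: 6/30 differ, p = 0.200, d = 0.233.
A–C: 8/30 differ, p = 0.267, d = 0.330.
B–C: 4/30 differ, p = 0.133, d = 0.147.
The smallest distance is between B and C.

B and C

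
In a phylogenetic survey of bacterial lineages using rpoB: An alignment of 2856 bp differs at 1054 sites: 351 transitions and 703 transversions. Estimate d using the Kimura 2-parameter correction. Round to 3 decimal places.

P = 351/2856 ≈ 0.122899 and Q = 703/2856 ≈ 0.246148.
Under the Kimura two-parameter model, d = −½ ln(1 − 2P − Q) − ¼ ln(1 − 2Q).
1 − 2P − Q = 0.508054, giving −½ ln(0.508054) = 0.338584.
1 − 2Q = 0.507704, giving −¼ ln(0.507704) = 0.169464.
d = 0.338584 + 0.169464 = 0.508048.

0.508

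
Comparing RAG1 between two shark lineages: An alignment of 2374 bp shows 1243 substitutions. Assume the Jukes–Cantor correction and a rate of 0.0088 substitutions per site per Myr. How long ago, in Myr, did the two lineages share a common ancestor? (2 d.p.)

p = 1243/2374 ≈ 0.523589.
d = −(3/4) ln(1 − 4p/3) = −0.75 ln(1 − 0.698119) = −0.75 ln(0.301881)
  = −0.75 × (-1.197722) = 0.898292 substitutions/site.
Under a molecular clock d = 2μt, so t = d/(2μ) = 0.898292 / (2 × 0.0088) = 51.04 Myr.

51.04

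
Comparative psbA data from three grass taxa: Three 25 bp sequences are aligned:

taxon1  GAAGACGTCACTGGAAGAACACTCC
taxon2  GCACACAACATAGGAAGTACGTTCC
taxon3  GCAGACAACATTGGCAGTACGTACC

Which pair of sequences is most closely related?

taxon2 and taxon3

taxon1–taxon2: 9/25 differ, p = 0.360, d = 0.490.
taxon1–taxon3: 9/25 differ, p = 0.360, d = 0.490.
taxon2–taxon3: 4/25 differ, p = 0.160, d = 0.180.
The smallest distance is between taxon2 and taxon3.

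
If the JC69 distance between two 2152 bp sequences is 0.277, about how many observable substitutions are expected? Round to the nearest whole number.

498

Invert JC69: p = (3/4)(1 − e^(−4d/3)) = 0.75 × (1 − e^(-0.369333)) = 0.75 × (1 − 0.691195) = 0.231604.
Expected differing sites = pL ≈ 0.231604 × 2152 = 498.411808 ≈ 498.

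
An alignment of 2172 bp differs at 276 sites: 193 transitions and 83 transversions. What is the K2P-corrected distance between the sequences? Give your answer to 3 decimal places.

P = 193/2172 ≈ 0.088858 and Q = 83/2172 ≈ 0.038214.
Under the Kimura two-parameter model, d = −½ ln(1 − 2P − Q) − ¼ ln(1 − 2Q).
1 − 2P − Q = 0.78407, giving −½ ln(0.78407) = 0.121628.
1 − 2Q = 0.923572, giving −¼ ln(0.923572) = 0.019877.
d = 0.121628 + 0.019877 = 0.141505.

0.142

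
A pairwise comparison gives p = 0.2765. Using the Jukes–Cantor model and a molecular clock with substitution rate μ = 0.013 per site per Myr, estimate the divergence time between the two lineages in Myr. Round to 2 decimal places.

d = −(3/4) ln(1 − 4p/3) = −0.75 ln(1 − 0.368667) = −0.75 ln(0.631333)
  = −0.75 × (-0.459922) = 0.344942 substitutions/site.
Under a molecular clock d = 2μt, so t = d/(2μ) = 0.344942 / (2 × 0.013) = 13.27 Myr.

13.27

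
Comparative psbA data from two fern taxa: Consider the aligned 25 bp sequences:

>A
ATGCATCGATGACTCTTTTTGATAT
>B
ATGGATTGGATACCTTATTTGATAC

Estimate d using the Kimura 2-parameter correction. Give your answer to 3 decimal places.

0.507

Of 25 sites, 5 differences are transitions and 4 are transversions, so P = 5/25 = 0.2 and Q = 4/25 = 0.16.
Under the Kimura two-parameter model, d = −½ ln(1 − 2P − Q) − ¼ ln(1 − 2Q).
1 − 2P − Q = 0.44, giving −½ ln(0.44) = 0.410490.
1 − 2Q = 0.68, giving −¼ ln(0.68) = 0.096416.
d = 0.410490 + 0.096416 = 0.506906.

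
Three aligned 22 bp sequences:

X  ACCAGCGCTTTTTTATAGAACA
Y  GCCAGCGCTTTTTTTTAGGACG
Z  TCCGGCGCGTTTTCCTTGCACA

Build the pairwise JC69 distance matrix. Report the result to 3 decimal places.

X–Y: 4/22 sites differ → p ≈ 0.181818, d = −0.75 ln(1 − 0.242424) = 0.208224 ≈ 0.208.
X–Z: 7/22 sites differ → p ≈ 0.318182, d = −0.75 ln(1 − 0.424243) = 0.414052 ≈ 0.414.
Y–Z: 8/22 sites differ → p ≈ 0.363636, d = −0.75 ln(1 − 0.484848) = 0.497470 ≈ 0.497.

d(X,Y) = 0.208, d(X,Z) = 0.414, d(Y,Z) = 0.497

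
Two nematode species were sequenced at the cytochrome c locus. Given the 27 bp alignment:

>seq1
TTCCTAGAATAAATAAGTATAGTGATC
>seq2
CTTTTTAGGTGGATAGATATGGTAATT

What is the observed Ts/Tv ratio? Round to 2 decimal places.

13.00

Transitions are A↔G and C↔T; transversions are all other mismatches.
Transitions: 13. Transversions: 1.
R = 13/1 = 13.00.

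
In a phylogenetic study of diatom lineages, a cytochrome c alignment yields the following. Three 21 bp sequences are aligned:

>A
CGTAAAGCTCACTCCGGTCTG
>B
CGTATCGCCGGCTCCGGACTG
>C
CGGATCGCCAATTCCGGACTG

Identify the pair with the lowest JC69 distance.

B and C

A–B: 6/21 differ, p = 0.286, d = 0.360.
A–C: 7/21 differ, p = 0.333, d = 0.441.
B–C: 4/21 differ, p = 0.190, d = 0.220.
The smallest distance is between B and C.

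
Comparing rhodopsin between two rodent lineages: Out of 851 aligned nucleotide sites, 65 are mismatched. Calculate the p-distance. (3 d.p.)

0.076

p = 65/851 = 0.076380… ≈ 0.076 (to 3 d.p.).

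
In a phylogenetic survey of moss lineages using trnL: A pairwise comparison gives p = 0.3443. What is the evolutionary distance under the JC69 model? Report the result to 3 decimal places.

d = −(3/4) ln(1 − 4p/3) = −0.75 ln(1 − 0.459067) = −0.75 ln(0.540933)
  = −0.75 × (-0.614460) = 0.460845 substitutions/site.

0.461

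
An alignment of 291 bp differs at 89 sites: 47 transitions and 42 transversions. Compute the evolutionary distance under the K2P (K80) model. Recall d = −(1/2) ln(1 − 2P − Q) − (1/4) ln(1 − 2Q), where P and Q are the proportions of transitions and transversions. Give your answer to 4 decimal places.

0.4001

P = 47/291 ≈ 0.161512 and Q = 42/291 ≈ 0.14433.
Under the Kimura two-parameter model, d = −½ ln(1 − 2P − Q) − ¼ ln(1 − 2Q).
1 − 2P − Q = 0.532646, giving −½ ln(0.532646) = 0.314949.
1 − 2Q = 0.71134, giving −¼ ln(0.71134) = 0.085151.
d = 0.314949 + 0.085151 = 0.400100.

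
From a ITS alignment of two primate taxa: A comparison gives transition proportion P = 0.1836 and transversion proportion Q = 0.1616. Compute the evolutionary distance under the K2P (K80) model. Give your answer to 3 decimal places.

0.474

Under the Kimura two-parameter model, d = −½ ln(1 − 2P − Q) − ¼ ln(1 − 2Q).
1 − 2P − Q = 0.4712, giving −½ ln(0.4712) = 0.376236.
1 − 2Q = 0.6768, giving −¼ ln(0.6768) = 0.097595.
d = 0.376236 + 0.097595 = 0.473831.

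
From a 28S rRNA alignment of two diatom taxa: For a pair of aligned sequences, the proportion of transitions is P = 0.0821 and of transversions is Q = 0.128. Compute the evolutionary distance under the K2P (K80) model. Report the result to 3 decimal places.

0.247

Under the Kimura two-parameter model, d = −½ ln(1 − 2P − Q) − ¼ ln(1 − 2Q).
1 − 2P − Q = 0.7078, giving −½ ln(0.7078) = 0.172797.
1 − 2Q = 0.744, giving −¼ ln(0.744) = 0.073929.
d = 0.172797 + 0.073929 = 0.246726.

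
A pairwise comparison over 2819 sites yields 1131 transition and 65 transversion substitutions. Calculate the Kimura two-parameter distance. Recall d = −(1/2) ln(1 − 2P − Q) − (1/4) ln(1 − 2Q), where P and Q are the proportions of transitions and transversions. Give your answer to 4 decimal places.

0.8846

P = 1131/2819 ≈ 0.401206 and Q = 65/2819 ≈ 0.023058.
Under the Kimura two-parameter model, d = −½ ln(1 − 2P − Q) − ¼ ln(1 − 2Q).
1 − 2P − Q = 0.17453, giving −½ ln(0.17453) = 0.872829.
1 − 2Q = 0.953884, giving −¼ ln(0.953884) = 0.011803.
d = 0.872829 + 0.011803 = 0.884632.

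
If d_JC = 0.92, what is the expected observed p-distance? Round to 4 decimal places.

p = (3/4)(1 − e^(−4d/3)) = 0.75 × (1 − e^(-1.226667)) = 0.75 × (1 − 0.293268) = 0.530049.

0.5300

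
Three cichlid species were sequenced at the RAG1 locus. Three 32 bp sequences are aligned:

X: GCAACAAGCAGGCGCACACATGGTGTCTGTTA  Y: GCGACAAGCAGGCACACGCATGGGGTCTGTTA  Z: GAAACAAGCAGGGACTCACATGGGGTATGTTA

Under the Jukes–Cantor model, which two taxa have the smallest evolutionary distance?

X–Y: 4/32 differ, p = 0.125, d = 0.137.
X–Z: 6/32 differ, p = 0.188, d = 0.216.
Y–Z: 6/32 differ, p = 0.188, d = 0.216.
The smallest distance is between X and Y.

X and Y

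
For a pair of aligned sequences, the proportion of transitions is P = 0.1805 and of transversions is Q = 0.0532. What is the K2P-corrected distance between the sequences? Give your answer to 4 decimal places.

Under the Kimura two-parameter model, d = −½ ln(1 − 2P − Q) − ¼ ln(1 − 2Q).
1 − 2P − Q = 0.5858, giving −½ ln(0.5858) = 0.267388.
1 − 2Q = 0.8936, giving −¼ ln(0.8936) = 0.028124.
d = 0.267388 + 0.028124 = 0.295512.

0.2955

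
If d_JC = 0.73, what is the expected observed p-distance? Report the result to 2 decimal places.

p = (3/4)(1 − e^(−4d/3)) = 0.75 × (1 − e^(-0.973333)) = 0.75 × (1 − 0.377822) = 0.466634.

0.47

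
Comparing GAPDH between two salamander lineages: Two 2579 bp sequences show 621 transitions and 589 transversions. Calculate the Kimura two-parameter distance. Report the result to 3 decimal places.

P = 621/2579 ≈ 0.240791 and Q = 589/2579 ≈ 0.228383.
Under the Kimura two-parameter model, d = −½ ln(1 − 2P − Q) − ¼ ln(1 − 2Q).
1 − 2P − Q = 0.290035, giving −½ ln(0.290035) = 0.618877.
1 − 2Q = 0.543234, giving −¼ ln(0.543234) = 0.152554.
d = 0.618877 + 0.152554 = 0.771431.

0.771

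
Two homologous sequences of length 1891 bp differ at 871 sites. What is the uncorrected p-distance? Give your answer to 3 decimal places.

0.461

p = 871/1891 = 0.460602… ≈ 0.461 (to 3 d.p.).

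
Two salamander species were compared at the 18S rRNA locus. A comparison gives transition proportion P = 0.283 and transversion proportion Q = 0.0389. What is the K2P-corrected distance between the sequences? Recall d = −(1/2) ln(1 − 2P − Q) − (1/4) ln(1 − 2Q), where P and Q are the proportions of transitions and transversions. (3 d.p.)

0.485

Under the Kimura two-parameter model, d = −½ ln(1 − 2P − Q) − ¼ ln(1 − 2Q).
1 − 2P − Q = 0.3951, giving −½ ln(0.3951) = 0.464308.
1 − 2Q = 0.9222, giving −¼ ln(0.9222) = 0.020248.
d = 0.464308 + 0.020248 = 0.484556.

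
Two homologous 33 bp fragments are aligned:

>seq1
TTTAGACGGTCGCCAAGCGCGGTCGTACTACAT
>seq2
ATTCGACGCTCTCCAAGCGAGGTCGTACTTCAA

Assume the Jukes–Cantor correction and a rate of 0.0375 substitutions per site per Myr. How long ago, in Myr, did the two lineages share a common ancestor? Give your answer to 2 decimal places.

The sequences differ at 7 of 33 sites (1, 4, 9, 12, 20, 30, 33), so p = 7/33 ≈ 0.212121.
d = −(3/4) ln(1 − 4p/3) = −0.75 ln(1 − 0.282828) = −0.75 ln(0.717172)
  = −0.75 × (-0.332440) = 0.249330 substitutions/site.
Under a molecular clock d = 2μt, so t = d/(2μ) = 0.249330 / (2 × 0.0375) = 3.32 Myr.

3.32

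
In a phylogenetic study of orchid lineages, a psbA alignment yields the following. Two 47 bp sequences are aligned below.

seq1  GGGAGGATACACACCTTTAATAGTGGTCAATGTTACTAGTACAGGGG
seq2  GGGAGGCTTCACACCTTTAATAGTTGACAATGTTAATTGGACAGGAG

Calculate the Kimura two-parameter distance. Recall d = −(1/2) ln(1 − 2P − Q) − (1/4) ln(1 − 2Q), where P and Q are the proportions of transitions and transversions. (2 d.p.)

Of 47 sites, 1 differences are transitions and 7 are transversions, so P = 1/47 ≈ 0.021277 and Q = 7/47 ≈ 0.148936.
Under the Kimura two-parameter model, d = −½ ln(1 − 2P − Q) − ¼ ln(1 − 2Q).
1 − 2P − Q = 0.80851, giving −½ ln(0.80851) = 0.106281.
1 − 2Q = 0.702128, giving −¼ ln(0.702128) = 0.088410.
d = 0.106281 + 0.088410 = 0.194691.

0.19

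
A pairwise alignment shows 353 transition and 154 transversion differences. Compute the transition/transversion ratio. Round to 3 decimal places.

R = 353/154 = 2.292207… ≈ 2.292 (to 3 d.p.).

2.292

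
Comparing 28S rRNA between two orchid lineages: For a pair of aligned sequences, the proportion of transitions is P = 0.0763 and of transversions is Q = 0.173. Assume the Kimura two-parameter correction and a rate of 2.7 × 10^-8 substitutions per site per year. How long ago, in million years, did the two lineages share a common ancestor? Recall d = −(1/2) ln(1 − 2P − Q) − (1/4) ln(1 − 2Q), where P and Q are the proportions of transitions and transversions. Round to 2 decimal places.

Under the Kimura two-parameter model, d = −½ ln(1 − 2P − Q) − ¼ ln(1 − 2Q).
1 − 2P − Q = 0.6744, giving −½ ln(0.6744) = 0.196966.
1 − 2Q = 0.654, giving −¼ ln(0.654) = 0.106162.
d = 0.196966 + 0.106162 = 0.303128.
Under a molecular clock d = 2μt, so t = d/(2μ) = 0.303128 / (2 × 2.7 × 10^-8) = 5.61 million years.

5.61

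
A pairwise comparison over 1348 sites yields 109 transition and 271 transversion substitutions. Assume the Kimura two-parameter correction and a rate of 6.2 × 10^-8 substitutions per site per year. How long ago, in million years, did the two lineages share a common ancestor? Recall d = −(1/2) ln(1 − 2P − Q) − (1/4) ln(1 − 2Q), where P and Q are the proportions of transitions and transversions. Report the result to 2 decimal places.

2.85

P = 109/1348 ≈ 0.080861 and Q = 271/1348 ≈ 0.201039.
Under the Kimura two-parameter model, d = −½ ln(1 − 2P − Q) − ¼ ln(1 − 2Q).
1 − 2P − Q = 0.637239, giving −½ ln(0.637239) = 0.225305.
1 − 2Q = 0.597922, giving −¼ ln(0.597922) = 0.128574.
d = 0.225305 + 0.128574 = 0.353879.
Under a molecular clock d = 2μt, so t = d/(2μ) = 0.353879 / (2 × 6.2 × 10^-8) = 2.85 million years.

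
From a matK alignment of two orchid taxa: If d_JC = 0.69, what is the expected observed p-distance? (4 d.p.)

p = (3/4)(1 − e^(−4d/3)) = 0.75 × (1 − e^(-0.92)) = 0.75 × (1 − 0.398519) = 0.451111.

0.4511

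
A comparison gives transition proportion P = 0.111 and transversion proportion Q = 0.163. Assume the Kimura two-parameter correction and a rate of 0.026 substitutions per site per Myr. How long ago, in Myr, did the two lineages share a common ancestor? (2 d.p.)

6.57

Under the Kimura two-parameter model, d = −½ ln(1 − 2P − Q) − ¼ ln(1 − 2Q).
1 − 2P − Q = 0.615, giving −½ ln(0.615) = 0.243067.
1 − 2Q = 0.674, giving −¼ ln(0.674) = 0.098631.
d = 0.243067 + 0.098631 = 0.341698.
Under a molecular clock d = 2μt, so t = d/(2μ) = 0.341698 / (2 × 0.026) = 6.57 Myr.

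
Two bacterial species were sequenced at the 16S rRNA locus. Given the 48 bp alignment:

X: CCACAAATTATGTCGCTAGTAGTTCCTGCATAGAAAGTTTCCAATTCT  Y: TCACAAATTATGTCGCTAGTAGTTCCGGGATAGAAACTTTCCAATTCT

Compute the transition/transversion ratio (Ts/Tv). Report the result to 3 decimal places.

Transitions are A↔G and C↔T; transversions are all other mismatches.
Transitions: 1. Transversions: 3.
R = 1/3 = 0.333333… ≈ 0.333 (to 3 d.p.).

0.333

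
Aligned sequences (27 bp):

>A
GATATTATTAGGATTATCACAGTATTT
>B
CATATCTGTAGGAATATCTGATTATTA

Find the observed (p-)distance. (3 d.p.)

0.333

The sequences differ at 9 of 27 positions (sites 1, 6, 7, 8, 14, 19, 20, 22, 27).
p = 9/27 = 0.333333… ≈ 0.333 (to 3 d.p.).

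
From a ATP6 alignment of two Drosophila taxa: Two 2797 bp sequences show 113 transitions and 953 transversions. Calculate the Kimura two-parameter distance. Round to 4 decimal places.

P = 113/2797 ≈ 0.0404 and Q = 953/2797 ≈ 0.340722.
Under the Kimura two-parameter model, d = −½ ln(1 − 2P − Q) − ¼ ln(1 − 2Q).
1 − 2P − Q = 0.578478, giving −½ ln(0.578478) = 0.273677.
1 − 2Q = 0.318556, giving −¼ ln(0.318556) = 0.285989.
d = 0.273677 + 0.285989 = 0.559666.

0.5597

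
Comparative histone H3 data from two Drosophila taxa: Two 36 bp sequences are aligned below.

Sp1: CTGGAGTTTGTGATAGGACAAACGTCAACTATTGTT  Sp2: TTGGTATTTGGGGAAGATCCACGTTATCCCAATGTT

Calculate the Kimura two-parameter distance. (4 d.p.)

0.7469

Of 36 sites, 5 differences are transitions and 12 are transversions, so P = 5/36 ≈ 0.138889 and Q = 12/36 ≈ 0.333333.
Under the Kimura two-parameter model, d = −½ ln(1 − 2P − Q) − ¼ ln(1 − 2Q).
1 − 2P − Q = 0.388889, giving −½ ln(0.388889) = 0.472231.
1 − 2Q = 0.333334, giving −¼ ln(0.333334) = 0.274653.
d = 0.472231 + 0.274653 = 0.746884.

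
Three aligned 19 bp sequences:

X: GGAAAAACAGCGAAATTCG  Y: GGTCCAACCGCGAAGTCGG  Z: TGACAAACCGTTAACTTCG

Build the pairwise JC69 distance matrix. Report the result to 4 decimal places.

X–Y: 7/19 sites differ → p ≈ 0.368421, d = −0.75 ln(1 − 0.491228) = 0.506816 ≈ 0.5068.
X–Z: 6/19 sites differ → p ≈ 0.315789, d = −0.75 ln(1 − 0.421052) = 0.409907 ≈ 0.4099.
Y–Z: 8/19 sites differ → p ≈ 0.421053, d = −0.75 ln(1 − 0.561404) = 0.618132 ≈ 0.6181.

d(X,Y) = 0.5068, d(X,Z) = 0.4099, d(Y,Z) = 0.6181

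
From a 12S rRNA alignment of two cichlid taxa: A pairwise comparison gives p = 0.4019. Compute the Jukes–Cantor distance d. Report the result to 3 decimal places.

0.576

d = −(3/4) ln(1 − 4p/3) = −0.75 ln(1 − 0.535867) = −0.75 ln(0.464133)
  = −0.75 × (-0.767584) = 0.575688 substitutions/site.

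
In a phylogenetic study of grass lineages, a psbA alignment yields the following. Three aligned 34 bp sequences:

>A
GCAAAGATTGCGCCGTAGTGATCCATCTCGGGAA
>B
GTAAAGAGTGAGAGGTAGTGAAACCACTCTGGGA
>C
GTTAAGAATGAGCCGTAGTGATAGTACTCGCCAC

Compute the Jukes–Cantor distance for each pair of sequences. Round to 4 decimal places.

A–B: 11/34 sites differ → p ≈ 0.323529, d = −0.75 ln(1 − 0.431372) = 0.423397 ≈ 0.4234.
A–C: 11/34 sites differ → p ≈ 0.323529, d = −0.75 ln(1 − 0.431372) = 0.423397 ≈ 0.4234.
B–C: 12/34 sites differ → p ≈ 0.352941, d = −0.75 ln(1 − 0.470588) = 0.476991 ≈ 0.4770.

d(A,B) = 0.4234, d(A,C) = 0.4234, d(B,C) = 0.4770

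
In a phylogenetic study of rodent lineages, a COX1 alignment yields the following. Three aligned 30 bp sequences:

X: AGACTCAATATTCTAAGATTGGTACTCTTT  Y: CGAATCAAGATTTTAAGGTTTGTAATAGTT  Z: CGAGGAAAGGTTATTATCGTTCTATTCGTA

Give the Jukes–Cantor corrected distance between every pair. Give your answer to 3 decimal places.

d(X,Y) = 0.383, d(X,Z) = 0.931, d(Y,Z) = 0.647

X–Y: 9/30 sites differ → p = 0.3, d = −0.75 ln(1 − 0.4) = 0.383119 ≈ 0.383.
X–Z: 16/30 sites differ → p ≈ 0.533333, d = −0.75 ln(1 − 0.711111) = 0.931285 ≈ 0.931.
Y–Z: 13/30 sites differ → p ≈ 0.433333, d = −0.75 ln(1 − 0.577777) = 0.646666 ≈ 0.647.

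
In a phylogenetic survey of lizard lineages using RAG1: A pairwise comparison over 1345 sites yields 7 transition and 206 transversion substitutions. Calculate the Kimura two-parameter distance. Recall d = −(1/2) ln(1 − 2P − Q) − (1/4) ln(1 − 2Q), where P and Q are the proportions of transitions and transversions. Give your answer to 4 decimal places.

0.1807

P = 7/1345 ≈ 0.005204 and Q = 206/1345 ≈ 0.15316.
Under the Kimura two-parameter model, d = −½ ln(1 − 2P − Q) − ¼ ln(1 − 2Q).
1 − 2P − Q = 0.836432, giving −½ ln(0.836432) = 0.089305.
1 − 2Q = 0.69368, giving −¼ ln(0.69368) = 0.091436.
d = 0.089305 + 0.091436 = 0.180741.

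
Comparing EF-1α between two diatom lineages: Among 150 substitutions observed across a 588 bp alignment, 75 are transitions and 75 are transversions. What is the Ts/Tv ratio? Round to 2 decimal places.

R = 75/75 = 1.00.

1.00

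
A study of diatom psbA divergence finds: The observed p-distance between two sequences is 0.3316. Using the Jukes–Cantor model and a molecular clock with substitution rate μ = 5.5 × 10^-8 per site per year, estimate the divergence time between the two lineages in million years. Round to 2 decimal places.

3.98

d = −(3/4) ln(1 − 4p/3) = −0.75 ln(1 − 0.442133) = −0.75 ln(0.557867)
  = −0.75 × (-0.583635) = 0.437726 substitutions/site.
Under a molecular clock d = 2μt, so t = d/(2μ) = 0.437726 / (2 × 5.5 × 10^-8) = 3.98 million years.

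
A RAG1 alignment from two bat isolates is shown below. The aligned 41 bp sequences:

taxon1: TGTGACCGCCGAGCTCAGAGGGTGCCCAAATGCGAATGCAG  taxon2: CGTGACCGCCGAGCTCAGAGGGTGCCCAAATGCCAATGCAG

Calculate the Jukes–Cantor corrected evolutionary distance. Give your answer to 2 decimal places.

The sequences differ at 2 of 41 sites (1, 34), so p = 2/41 ≈ 0.04878.
d = −(3/4) ln(1 − 4p/3) = −0.75 ln(1 − 0.06504) = −0.75 ln(0.93496)
  = −0.75 × (-0.067252) = 0.050439 substitutions/site.

0.05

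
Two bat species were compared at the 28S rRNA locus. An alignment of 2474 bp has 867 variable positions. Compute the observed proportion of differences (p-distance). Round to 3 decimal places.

0.350

p = 867/2474 = 0.350444… ≈ 0.350 (to 3 d.p.).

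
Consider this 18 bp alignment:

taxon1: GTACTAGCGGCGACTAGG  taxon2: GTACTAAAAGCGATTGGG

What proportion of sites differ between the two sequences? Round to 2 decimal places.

0.28

The sequences differ at 5 of 18 positions (sites 7, 8, 9, 14, 16).
p = 5/18 = 0.277777… ≈ 0.28 (to 2 d.p.).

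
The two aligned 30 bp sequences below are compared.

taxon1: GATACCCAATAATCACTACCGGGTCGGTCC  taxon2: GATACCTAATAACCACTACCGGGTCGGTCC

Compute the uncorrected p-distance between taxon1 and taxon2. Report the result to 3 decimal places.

The sequences differ at 2 of 30 positions (sites 7, 13).
p = 2/30 = 0.066666… ≈ 0.067 (to 3 d.p.).

0.067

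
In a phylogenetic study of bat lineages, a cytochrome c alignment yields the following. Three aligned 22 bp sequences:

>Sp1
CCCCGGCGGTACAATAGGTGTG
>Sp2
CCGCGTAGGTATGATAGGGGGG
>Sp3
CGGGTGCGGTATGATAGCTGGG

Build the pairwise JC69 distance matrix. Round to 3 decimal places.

Sp1–Sp2: 7/22 sites differ → p ≈ 0.318182, d = −0.75 ln(1 − 0.424243) = 0.414052 ≈ 0.414.
Sp1–Sp3: 8/22 sites differ → p ≈ 0.363636, d = −0.75 ln(1 − 0.484848) = 0.497470 ≈ 0.497.
Sp2–Sp3: 7/22 sites differ → p ≈ 0.318182, d = −0.75 ln(1 − 0.424243) = 0.414052 ≈ 0.414.

d(Sp1,Sp2) = 0.414, d(Sp1,Sp3) = 0.497, d(Sp2,Sp3) = 0.414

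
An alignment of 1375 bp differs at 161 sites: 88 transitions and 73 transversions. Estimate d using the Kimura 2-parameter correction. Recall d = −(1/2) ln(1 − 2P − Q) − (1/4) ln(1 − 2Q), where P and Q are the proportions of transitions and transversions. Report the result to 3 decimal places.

0.128

P = 88/1375 = 0.064 and Q = 73/1375 ≈ 0.053091.
Under the Kimura two-parameter model, d = −½ ln(1 − 2P − Q) − ¼ ln(1 − 2Q).
1 − 2P − Q = 0.818909, giving −½ ln(0.818909) = 0.099891.
1 − 2Q = 0.893818, giving −¼ ln(0.893818) = 0.028063.
d = 0.099891 + 0.028063 = 0.127954.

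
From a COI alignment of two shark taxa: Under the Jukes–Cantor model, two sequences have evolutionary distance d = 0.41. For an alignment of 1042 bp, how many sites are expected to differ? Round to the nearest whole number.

Invert JC69: p = (3/4)(1 − e^(−4d/3)) = 0.75 × (1 − e^(-0.546667)) = 0.75 × (1 − 0.578876) = 0.315843.
Expected differing sites = pL ≈ 0.315843 × 1042 = 329.108406 ≈ 329.

329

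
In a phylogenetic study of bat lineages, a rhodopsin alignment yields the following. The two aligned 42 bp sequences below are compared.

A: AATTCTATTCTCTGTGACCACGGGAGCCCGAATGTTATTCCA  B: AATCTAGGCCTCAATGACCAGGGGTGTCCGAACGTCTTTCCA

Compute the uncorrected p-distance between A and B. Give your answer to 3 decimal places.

0.333

The sequences differ at 14 of 42 positions.
p = 14/42 = 0.333333… ≈ 0.333 (to 3 d.p.).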